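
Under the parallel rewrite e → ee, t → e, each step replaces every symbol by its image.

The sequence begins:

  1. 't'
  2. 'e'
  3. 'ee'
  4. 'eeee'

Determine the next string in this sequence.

Apply φ to eeee symbol by symbol: e→ee, e→ee, e→ee, e→ee; joined: ee ee ee ee.

eeeeeeee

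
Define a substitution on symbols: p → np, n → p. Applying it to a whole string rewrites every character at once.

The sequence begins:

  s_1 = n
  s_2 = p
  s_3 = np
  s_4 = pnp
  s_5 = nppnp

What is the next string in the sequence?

Apply φ to nppnp symbol by symbol: n→p, p→np, p→np, n→p, p→np; joined: p np np p np.

pnpnppnp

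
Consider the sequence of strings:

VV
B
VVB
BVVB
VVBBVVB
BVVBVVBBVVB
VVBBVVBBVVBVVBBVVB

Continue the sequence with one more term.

BVVBVVBBVVBVVBBVVBBVVBVVBBVVB

From term 3 onward, concatenate the second-to-last term with the last: VV·B = VVB, B·VVB = BVVB, …
The next term joins BVVBVVBBVVB and VVBBVVBBVVBVVBBVVB.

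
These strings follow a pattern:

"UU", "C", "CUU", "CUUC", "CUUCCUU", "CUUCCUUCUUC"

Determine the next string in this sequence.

CUUCCUUCUUCCUUCCUU

From term 3 onward, concatenate the last term with the second-to-last: C·UU = CUU, CUU·C = CUUC, …
The next term joins CUUCCUUCUUC and CUUCCUU.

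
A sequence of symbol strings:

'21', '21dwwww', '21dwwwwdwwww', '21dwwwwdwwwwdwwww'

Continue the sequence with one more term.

The strings grow by a fixed suffix dwwww each time.
So the next term is 21dwwwwdwwwwdwwww·dwwww.

21dwwwwdwwwwdwwwwdwwww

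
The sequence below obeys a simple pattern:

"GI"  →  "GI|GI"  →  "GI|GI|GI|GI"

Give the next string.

Each string is two copies of the previous one joined by '|'.
Doubling GI|GI|GI|GI with '|' between the halves:

GI|GI|GI|GI|GI|GI|GI|GI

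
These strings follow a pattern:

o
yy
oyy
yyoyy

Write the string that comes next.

oyyyyoyy

Each term (from the third on) is the two preceding terms concatenated in order: term 3 = o·yy = oyy.
Continuing: oyy · yyoyy gives term 5.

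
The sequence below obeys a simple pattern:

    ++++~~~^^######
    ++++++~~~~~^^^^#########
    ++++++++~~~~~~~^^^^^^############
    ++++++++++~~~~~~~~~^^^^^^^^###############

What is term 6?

++++++++++++++~~~~~~~~~~~~~^^^^^^^^^^^^#####################

Each string has the form +^{2n+2} ~^{2n+1} ^^{2n} #^{3n+3} (n = 1, 2, …).
Setting n = 6 gives 14, 13, 12, 21 characters in each block.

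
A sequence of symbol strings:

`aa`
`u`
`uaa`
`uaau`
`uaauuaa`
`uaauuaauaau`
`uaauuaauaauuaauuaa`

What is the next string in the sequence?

From term 3 onward, concatenate the last term with the second-to-last: u·aa = uaa, uaa·u = uaau, …
Continuing: uaauuaauaauuaauuaa · uaauuaauaau gives term 8.

uaauuaauaauuaauuaauaauuaauaau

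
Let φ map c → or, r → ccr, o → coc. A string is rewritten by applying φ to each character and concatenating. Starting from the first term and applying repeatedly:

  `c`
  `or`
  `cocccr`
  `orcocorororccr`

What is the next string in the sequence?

cocccrorcocorcocccrcocccrcocccrororccr

Applying the rule to each of the 14 symbols of orcocorororccr gives the pieces coc ccr or coc or coc ccr coc ccr coc ccr or or ccr, which concatenate to the answer.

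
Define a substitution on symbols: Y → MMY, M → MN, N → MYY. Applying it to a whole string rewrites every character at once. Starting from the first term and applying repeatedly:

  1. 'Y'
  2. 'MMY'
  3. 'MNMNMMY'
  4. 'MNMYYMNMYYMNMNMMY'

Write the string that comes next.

Applying the rule to each of the 17 symbols of MNMYYMNMYYMNMNMMY gives the pieces MN MYY MN MMY MMY MN MYY MN MMY MMY MN MYY MN MYY MN MN MMY, which concatenate to the answer.

MNMYYMNMMYMMYMNMYYMNMMYMMYMNMYYMNMYYMNMNMMY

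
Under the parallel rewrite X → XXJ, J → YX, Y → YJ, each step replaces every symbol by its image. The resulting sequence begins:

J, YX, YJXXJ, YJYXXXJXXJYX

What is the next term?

YJYXYJXXJXXJXXJYXXXJXXJYXYJXXJ

Apply φ to YJYXXXJXXJYX symbol by symbol: Y→YJ, J→YX, Y→YJ, X→XXJ, X→XXJ, X→XXJ, J→YX, X→XXJ, X→XXJ, J→YX, Y→YJ, X→XXJ; joined: YJ YX YJ XXJ XXJ XXJ YX XXJ XXJ YX YJ XXJ.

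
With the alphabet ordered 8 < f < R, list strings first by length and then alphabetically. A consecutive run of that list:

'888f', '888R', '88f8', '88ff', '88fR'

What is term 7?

Advancing 2 positions from 88fR through 88fR → 88R8 reaches term 7.

88Rf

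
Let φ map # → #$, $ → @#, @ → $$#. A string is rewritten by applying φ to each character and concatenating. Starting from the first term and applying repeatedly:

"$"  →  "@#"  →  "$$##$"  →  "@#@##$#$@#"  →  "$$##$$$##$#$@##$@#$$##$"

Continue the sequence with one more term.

φ($$##$$$##$#$@##$@#$$##$) expands symbol-by-symbol to @# @# #$ #$ @# @# @# #$ #$ @# #$ @# $$# #$ #$ @# $$# #$ @# @# #$ #$ @#; joining the 23 pieces gives the next term.

@#@##$#$@#@#@##$#$@##$@#$$##$#$@#$$##$@#@##$#$@#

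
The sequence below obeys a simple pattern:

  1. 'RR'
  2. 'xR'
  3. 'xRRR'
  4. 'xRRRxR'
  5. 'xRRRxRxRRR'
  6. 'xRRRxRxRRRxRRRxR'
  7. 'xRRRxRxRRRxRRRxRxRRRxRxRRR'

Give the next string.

This is a Fibonacci-style word recurrence s(k) = s(k−1)·s(k−2): e.g. xR·RR = xRRR.
The next term joins xRRRxRxRRRxRRRxRxRRRxRxRRR and xRRRxRxRRRxRRRxR.

xRRRxRxRRRxRRRxRxRRRxRxRRRxRRRxRxRRRxRRRxR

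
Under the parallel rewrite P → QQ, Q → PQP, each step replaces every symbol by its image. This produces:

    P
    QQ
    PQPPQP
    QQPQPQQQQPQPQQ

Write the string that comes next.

Applying the rule to each of the 14 symbols of QQPQPQQQQPQPQQ gives the pieces PQP PQP QQ PQP QQ PQP PQP PQP PQP QQ PQP QQ PQP PQP, which concatenate to the answer.

PQPPQPQQPQPQQPQPPQPPQPPQPQQPQPQQPQPPQP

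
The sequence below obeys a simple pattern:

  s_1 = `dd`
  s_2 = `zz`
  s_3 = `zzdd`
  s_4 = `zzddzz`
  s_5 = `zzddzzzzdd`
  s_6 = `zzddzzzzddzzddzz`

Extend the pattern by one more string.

This is a Fibonacci-style word recurrence s(k) = s(k−1)·s(k−2): e.g. zz·dd = zzdd.
So term 7 is zzddzzzzddzzddzz·zzddzzzzdd.

zzddzzzzddzzddzzzzddzzzzdd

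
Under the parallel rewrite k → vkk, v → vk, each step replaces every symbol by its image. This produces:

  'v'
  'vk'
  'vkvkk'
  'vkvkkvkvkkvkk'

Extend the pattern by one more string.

vkvkkvkvkkvkkvkvkkvkvkkvkkvkvkkvkk

Applying the rule to each of the 13 symbols of vkvkkvkvkkvkk gives the pieces vk vkk vk vkk vkk vk vkk vk vkk vkk vk vkk vkk, which concatenate to the answer.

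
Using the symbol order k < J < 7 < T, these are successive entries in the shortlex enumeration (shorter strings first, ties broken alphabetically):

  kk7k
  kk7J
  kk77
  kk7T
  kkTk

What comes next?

Find the rightmost character of kkTk below T, bump it to the next letter, and reset everything to its right to k.

kkTJ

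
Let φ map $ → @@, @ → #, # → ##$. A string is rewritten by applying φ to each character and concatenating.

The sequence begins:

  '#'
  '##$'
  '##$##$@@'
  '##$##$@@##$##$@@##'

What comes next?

##$##$@@##$##$@@####$##$@@##$##$@@####$##$

Applying the rule to each of the 18 symbols of ##$##$@@##$##$@@## gives the pieces ##$ ##$ @@ ##$ ##$ @@ # # ##$ ##$ @@ ##$ ##$ @@ # # ##$ ##$, which concatenate to the answer.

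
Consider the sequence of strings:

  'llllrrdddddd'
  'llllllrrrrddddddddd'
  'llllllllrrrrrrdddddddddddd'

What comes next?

llllllllllrrrrrrrrddddddddddddddd

Term n consists of 2n l's, followed by 2n-2 r's, followed by 3n d's, where the shown terms are n = 2, 3, 4.
At n = 5 the blocks have lengths 10, 8, 15.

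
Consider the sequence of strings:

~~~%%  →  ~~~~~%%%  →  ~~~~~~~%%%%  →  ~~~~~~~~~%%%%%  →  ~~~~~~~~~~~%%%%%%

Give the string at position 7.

~~~~~~~~~~~~~~~%%%%%%%%

The n-th term is 2n+1 ~'s then n+1 %'s (n = 1, 2, …).
For term 7, n = 7, so the run lengths are 15, 8.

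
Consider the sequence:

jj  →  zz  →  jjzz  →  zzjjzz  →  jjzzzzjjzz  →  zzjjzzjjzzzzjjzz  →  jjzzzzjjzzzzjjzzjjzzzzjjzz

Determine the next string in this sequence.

zzjjzzjjzzzzjjzzjjzzzzjjzzzzjjzzjjzzzzjjzz

This is a Fibonacci-style word recurrence s(k) = s(k−2)·s(k−1): e.g. jj·zz = jjzz.
So term 8 is zzjjzzjjzzzzjjzz·jjzzzzjjzzzzjjzzjjzzzzjjzz.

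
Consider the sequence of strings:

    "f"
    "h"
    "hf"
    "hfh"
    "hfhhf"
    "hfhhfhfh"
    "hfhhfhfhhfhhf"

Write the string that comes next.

From term 3 onward, concatenate the last term with the second-to-last: h·f = hf, hf·h = hfh, …
So term 8 is hfhhfhfhhfhhf·hfhhfhfh.

hfhhfhfhhfhhfhfhhfhfh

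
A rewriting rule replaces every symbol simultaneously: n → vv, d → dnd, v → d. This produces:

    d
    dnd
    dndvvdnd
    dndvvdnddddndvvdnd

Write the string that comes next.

Replace each of the 18 characters of dndvvdnddddndvvdnd in place — dnd vv dnd d d dnd vv dnd dnd dnd dnd vv dnd d d dnd vv dnd — and concatenate.

dndvvdnddddndvvdnddnddnddndvvdnddddndvvdnd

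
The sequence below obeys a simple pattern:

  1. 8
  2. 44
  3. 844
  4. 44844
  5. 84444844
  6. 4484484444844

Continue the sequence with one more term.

844448444484484444844

This is a Fibonacci-style word recurrence s(k) = s(k−2)·s(k−1): e.g. 8·44 = 844.
Continuing: 84444844 · 4484484444844 gives term 7.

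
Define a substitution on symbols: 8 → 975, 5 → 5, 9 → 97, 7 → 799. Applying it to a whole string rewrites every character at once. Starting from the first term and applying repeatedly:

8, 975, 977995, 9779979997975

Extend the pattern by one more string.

Rewriting the 13 symbols of 9779979997975 one by one yields 97 799 799 97 97 799 97 97 97 799 97 799 5; concatenated:

977997999797799979797799977995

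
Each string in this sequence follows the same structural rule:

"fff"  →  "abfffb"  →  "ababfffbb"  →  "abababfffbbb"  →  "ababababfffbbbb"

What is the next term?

abababababfffbbbbb

s(k+1) = ab·s(k)·b, so each term gains ab as a prefix and b as a suffix.
So the next term is ab·ababababfffbbbb·b.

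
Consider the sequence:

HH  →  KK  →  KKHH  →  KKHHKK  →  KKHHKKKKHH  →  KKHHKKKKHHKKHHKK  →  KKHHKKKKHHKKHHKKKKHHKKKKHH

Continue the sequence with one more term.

Each term (from the third on) is the previous term followed by the one before it: term 3 = KK·HH = KKHH.
So term 8 is KKHHKKKKHHKKHHKKKKHHKKKKHH·KKHHKKKKHHKKHHKK.

KKHHKKKKHHKKHHKKKKHHKKKKHHKKHHKKKKHHKKHHKK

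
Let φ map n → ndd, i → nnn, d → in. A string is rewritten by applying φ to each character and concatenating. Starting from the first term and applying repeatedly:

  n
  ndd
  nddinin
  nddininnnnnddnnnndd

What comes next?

Applying the rule to each of the 19 symbols of nddininnnnnddnnnndd gives the pieces ndd in in nnn ndd nnn ndd ndd ndd ndd ndd in in ndd ndd ndd ndd in in, which concatenate to the answer.

nddininnnnnddnnnnddnddnddnddnddininnddnddnddnddinin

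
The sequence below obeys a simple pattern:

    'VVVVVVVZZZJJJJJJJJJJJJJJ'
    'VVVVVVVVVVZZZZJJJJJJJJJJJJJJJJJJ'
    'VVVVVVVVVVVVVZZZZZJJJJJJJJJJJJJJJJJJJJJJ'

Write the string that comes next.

Each string has the form V^{3n-2} Z^{n} J^{4n+2}, where the shown terms are n = 3, 4, 5.
Setting n = 6 gives 16, 6, 26 characters in each block.

VVVVVVVVVVVVVVVVZZZZZZJJJJJJJJJJJJJJJJJJJJJJJJJJ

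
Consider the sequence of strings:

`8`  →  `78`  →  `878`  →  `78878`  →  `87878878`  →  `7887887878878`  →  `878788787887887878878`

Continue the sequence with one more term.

7887887878878878788787887887878878

From term 3 onward, concatenate the second-to-last term with the last: 8·78 = 878, 78·878 = 78878, …
So term 8 is 7887887878878·878788787887887878878.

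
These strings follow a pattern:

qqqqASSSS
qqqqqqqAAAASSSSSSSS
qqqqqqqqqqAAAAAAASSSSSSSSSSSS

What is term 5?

qqqqqqqqqqqqqqqqAAAAAAAAAAAAASSSSSSSSSSSSSSSSSSSS

Each string has the form q^{3n+1} A^{3n-2} S^{4n} (n = 1, 2, …).
Setting n = 5 gives 16, 13, 20 characters in each block.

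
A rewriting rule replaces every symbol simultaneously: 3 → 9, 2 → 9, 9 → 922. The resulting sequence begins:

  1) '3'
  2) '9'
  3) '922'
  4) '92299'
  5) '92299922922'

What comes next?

Rewriting each symbol of 92299922922: 9→922, 2→9, 2→9, 9→922, 9→922, 9→922, 2→9, 2→9, 9→922, 2→9, 2→9, which concatenates to 922 9 9 922 922 922 9 9 922 9 9.

922999229229229992299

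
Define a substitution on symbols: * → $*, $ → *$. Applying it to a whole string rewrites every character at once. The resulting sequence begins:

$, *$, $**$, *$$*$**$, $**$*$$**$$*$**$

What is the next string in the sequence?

*$$*$**$$**$*$$*$**$*$$**$$*$**$

φ($**$*$$**$$*$**$) expands symbol-by-symbol to *$ $* $* *$ $* *$ *$ $* $* *$ *$ $* *$ $* $* *$; joining the 16 pieces gives the next term.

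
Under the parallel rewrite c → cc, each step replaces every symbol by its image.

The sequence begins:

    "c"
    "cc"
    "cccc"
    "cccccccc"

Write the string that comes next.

cccccccccccccccc

Rewriting each symbol of cccccccc: c→cc, c→cc, c→cc, c→cc, c→cc, c→cc, c→cc, c→cc, which concatenates to cc cc cc cc cc cc cc cc.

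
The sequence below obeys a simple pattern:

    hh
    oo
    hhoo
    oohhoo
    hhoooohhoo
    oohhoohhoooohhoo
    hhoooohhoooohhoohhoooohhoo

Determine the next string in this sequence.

oohhoohhoooohhoohhoooohhoooohhoohhoooohhoo

This is a Fibonacci-style word recurrence s(k) = s(k−2)·s(k−1): e.g. hh·oo = hhoo.
So term 8 is oohhoohhoooohhoo·hhoooohhoooohhoohhoooohhoo.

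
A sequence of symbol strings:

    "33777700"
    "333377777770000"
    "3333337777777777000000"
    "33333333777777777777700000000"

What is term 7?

33333333333333777777777777777777777700000000000000

Term n consists of 2n 3's, followed by 3n+1 7's, followed by 2n 0's (n = 1, 2, …).
At n = 7 the blocks have lengths 14, 22, 14.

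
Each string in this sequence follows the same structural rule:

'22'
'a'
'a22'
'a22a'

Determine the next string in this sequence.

a22aa22

From term 3 onward, concatenate the last term with the second-to-last: a·22 = a22, a22·a = a22a, …
So term 5 is a22a·a22.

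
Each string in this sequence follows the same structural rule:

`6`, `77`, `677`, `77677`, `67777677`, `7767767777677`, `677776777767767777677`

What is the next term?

Each term (from the third on) is the two preceding terms concatenated in order: term 3 = 6·77 = 677.
So term 8 is 7767767777677·677776777767767777677.

7767767777677677776777767767777677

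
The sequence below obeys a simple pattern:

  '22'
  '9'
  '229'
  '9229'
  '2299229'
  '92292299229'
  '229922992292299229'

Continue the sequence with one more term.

92292299229229922992292299229

From term 3 onward, concatenate the second-to-last term with the last: 22·9 = 229, 9·229 = 9229, …
Continuing: 92292299229 · 229922992292299229 gives term 8.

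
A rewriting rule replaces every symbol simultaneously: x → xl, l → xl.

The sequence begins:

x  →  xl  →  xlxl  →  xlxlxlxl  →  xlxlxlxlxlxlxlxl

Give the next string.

xlxlxlxlxlxlxlxlxlxlxlxlxlxlxlxl

Applying the rule to each of the 16 symbols of xlxlxlxlxlxlxlxl gives the pieces xl xl xl xl xl xl xl xl xl xl xl xl xl xl xl xl, which concatenate to the answer.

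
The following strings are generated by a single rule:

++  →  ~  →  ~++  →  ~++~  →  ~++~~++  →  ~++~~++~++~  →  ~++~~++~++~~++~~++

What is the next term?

~++~~++~++~~++~~++~++~~++~++~

This is a Fibonacci-style word recurrence s(k) = s(k−1)·s(k−2): e.g. ~·++ = ~++.
Continuing: ~++~~++~++~~++~~++ · ~++~~++~++~ gives term 8.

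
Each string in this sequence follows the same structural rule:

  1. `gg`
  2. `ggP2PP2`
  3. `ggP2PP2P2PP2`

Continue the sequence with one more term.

ggP2PP2P2PP2P2PP2

Every step adds P2PP2 to the end: s(k+1) = s(k)·P2PP2.
One more step from ggP2PP2P2PP2 gives the answer.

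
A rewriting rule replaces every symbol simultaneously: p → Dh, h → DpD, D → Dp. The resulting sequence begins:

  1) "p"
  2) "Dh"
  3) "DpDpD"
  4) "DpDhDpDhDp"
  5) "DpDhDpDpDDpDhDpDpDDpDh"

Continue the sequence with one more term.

Applying the rule to each of the 22 symbols of DpDhDpDpDDpDhDpDpDDpDh gives the pieces Dp Dh Dp DpD Dp Dh Dp Dh Dp Dp Dh Dp DpD Dp Dh Dp Dh Dp Dp Dh Dp DpD, which concatenate to the answer.

DpDhDpDpDDpDhDpDhDpDpDhDpDpDDpDhDpDhDpDpDhDpDpD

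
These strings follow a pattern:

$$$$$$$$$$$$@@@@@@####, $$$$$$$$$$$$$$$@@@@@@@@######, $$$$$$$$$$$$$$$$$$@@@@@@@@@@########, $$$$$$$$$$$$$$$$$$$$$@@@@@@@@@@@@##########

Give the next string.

$$$$$$$$$$$$$$$$$$$$$$$$@@@@@@@@@@@@@@############

The n-th term is 3n+3 $'s then 2n @'s then 2n-2 #'s, where the shown terms are n = 3, 4, 5, 6.
For the next term, n = 7, so the run lengths are 24, 14, 12.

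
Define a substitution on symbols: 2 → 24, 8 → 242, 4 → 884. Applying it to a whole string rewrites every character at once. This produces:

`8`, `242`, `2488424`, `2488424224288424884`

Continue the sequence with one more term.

Rewriting the 19 symbols of 2488424224288424884 one by one yields 24 884 242 242 884 24 884 24 24 884 24 242 242 884 24 884 242 242 884; concatenated:

248842422428842488424248842424224288424884242242884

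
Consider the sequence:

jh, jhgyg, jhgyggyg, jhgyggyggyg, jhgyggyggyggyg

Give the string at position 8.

Every step adds gyg to the end: s(k+1) = s(k)·gyg.
From jhgyggyggyggyg, 3 further steps: jhgyggyggyggyg → jhgyggyggyggyggyg → jhgyggyggyggyggyggyg → (answer).

jhgyggyggyggyggyggyggyg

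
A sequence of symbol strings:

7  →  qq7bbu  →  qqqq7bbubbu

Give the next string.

qqqqqq7bbubbubbu

Every step adds qq to the front and bbu to the end of the previous string.
So the next term is qq·qqqq7bbubbu·bbu.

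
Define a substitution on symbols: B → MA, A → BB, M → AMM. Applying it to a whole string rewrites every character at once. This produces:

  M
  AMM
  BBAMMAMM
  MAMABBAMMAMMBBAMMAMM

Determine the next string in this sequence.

Applying the rule to each of the 20 symbols of MAMABBAMMAMMBBAMMAMM gives the pieces AMM BB AMM BB MA MA BB AMM AMM BB AMM AMM MA MA BB AMM AMM BB AMM AMM, which concatenate to the answer.

AMMBBAMMBBMAMABBAMMAMMBBAMMAMMMAMABBAMMAMMBBAMMAMM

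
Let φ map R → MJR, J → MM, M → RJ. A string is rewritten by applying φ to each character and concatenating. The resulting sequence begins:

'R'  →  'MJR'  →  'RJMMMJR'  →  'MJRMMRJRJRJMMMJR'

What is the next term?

Replace each of the 16 characters of MJRMMRJRJRJMMMJR in place — RJ MM MJR RJ RJ MJR MM MJR MM MJR MM RJ RJ RJ MM MJR — and concatenate.

RJMMMJRRJRJMJRMMMJRMMMJRMMRJRJRJMMMJR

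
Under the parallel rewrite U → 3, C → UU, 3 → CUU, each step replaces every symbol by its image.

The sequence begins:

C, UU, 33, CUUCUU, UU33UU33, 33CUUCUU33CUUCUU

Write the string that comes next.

Replace each of the 16 characters of 33CUUCUU33CUUCUU in place — CUU CUU UU 3 3 UU 3 3 CUU CUU UU 3 3 UU 3 3 — and concatenate.

CUUCUUUU33UU33CUUCUUUU33UU33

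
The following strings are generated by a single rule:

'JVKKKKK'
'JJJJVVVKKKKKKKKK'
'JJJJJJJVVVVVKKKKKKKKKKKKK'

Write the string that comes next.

Each string has the form J^{3n-2} V^{2n-1} K^{4n+1} (n = 1, 2, …).
At n = 4 the blocks have lengths 10, 7, 17.

JJJJJJJJJJVVVVVVVKKKKKKKKKKKKKKKKK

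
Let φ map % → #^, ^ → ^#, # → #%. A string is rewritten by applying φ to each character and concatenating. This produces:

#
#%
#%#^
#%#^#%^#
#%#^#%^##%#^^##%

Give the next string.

Replace each of the 16 characters of #%#^#%^##%#^^##% in place — #% #^ #% ^# #% #^ ^# #% #% #^ #% ^# ^# #% #% #^ — and concatenate.

#%#^#%^##%#^^##%#%#^#%^#^##%#%#^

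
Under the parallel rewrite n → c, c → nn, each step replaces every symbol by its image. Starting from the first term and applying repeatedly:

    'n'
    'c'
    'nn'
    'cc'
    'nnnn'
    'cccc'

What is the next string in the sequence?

nnnnnnnn

Rewriting each symbol of cccc: c→nn, c→nn, c→nn, c→nn, which concatenates to nn nn nn nn.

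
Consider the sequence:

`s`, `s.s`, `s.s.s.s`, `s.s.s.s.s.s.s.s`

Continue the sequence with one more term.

Every step duplicates the string with '.' between the halves.
Doubling s.s.s.s.s.s.s.s with '.' between the halves:

s.s.s.s.s.s.s.s.s.s.s.s.s.s.s.s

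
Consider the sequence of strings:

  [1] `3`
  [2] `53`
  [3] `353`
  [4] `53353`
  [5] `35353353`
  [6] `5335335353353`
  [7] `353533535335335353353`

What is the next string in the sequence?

5335335353353353533535335335353353

From term 3 onward, concatenate the second-to-last term with the last: 3·53 = 353, 53·353 = 53353, …
Continuing: 5335335353353 · 353533535335335353353 gives term 8.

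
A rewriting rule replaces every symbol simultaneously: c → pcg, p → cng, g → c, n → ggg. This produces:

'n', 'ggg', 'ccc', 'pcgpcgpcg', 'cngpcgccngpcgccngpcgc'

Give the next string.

Applying the rule to each of the 21 symbols of cngpcgccngpcgccngpcgc gives the pieces pcg ggg c cng pcg c pcg pcg ggg c cng pcg c pcg pcg ggg c cng pcg c pcg, which concatenate to the answer.

pcggggccngpcgcpcgpcggggccngpcgcpcgpcggggccngpcgcpcg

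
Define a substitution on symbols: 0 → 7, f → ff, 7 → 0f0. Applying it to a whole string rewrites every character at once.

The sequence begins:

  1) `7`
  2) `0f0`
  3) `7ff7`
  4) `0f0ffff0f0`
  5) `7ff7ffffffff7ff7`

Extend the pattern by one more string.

Replace each of the 16 characters of 7ff7ffffffff7ff7 in place — 0f0 ff ff 0f0 ff ff ff ff ff ff ff ff 0f0 ff ff 0f0 — and concatenate.

0f0ffff0f0ffffffffffffffff0f0ffff0f0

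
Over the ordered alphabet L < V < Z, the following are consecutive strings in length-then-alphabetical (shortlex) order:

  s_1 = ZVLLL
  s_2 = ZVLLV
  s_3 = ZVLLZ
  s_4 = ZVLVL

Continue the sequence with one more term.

Treat ZVLVL as a base-3 numeral over the given alphabet and add one, carrying through any trailing Z's.

ZVLVV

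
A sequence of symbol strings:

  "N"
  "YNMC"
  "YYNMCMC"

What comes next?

YYYNMCMCMC

s(k+1) = Y·s(k)·MC, so each term gains Y as a prefix and MC as a suffix.
So the next term is Y·YYNMCMC·MC.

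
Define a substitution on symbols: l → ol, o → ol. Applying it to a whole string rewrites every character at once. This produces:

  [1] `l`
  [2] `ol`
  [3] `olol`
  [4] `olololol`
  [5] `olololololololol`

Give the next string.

Rewriting the 16 symbols of olololololololol one by one yields ol ol ol ol ol ol ol ol ol ol ol ol ol ol ol ol; concatenated:

olololololololololololololololol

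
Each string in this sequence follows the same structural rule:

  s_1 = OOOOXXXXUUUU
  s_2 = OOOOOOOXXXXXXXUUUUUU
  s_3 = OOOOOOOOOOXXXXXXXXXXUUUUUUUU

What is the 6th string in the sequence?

Reading off run lengths: O runs 4, 7, 10; X runs 4, 7, 10; U runs 4, 6, 8 — each is linear in n, where the shown terms are n = 2, 3, 4.
For term 6, n = 7, so the run lengths are 19, 19, 14.

OOOOOOOOOOOOOOOOOOOXXXXXXXXXXXXXXXXXXXUUUUUUUUUUUUUU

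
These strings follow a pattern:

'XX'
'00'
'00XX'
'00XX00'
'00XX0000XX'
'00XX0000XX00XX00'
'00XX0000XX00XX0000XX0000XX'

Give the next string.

00XX0000XX00XX0000XX0000XX00XX0000XX00XX00

From term 3 onward, concatenate the last term with the second-to-last: 00·XX = 00XX, 00XX·00 = 00XX00, …
Continuing: 00XX0000XX00XX0000XX0000XX · 00XX0000XX00XX00 gives term 8.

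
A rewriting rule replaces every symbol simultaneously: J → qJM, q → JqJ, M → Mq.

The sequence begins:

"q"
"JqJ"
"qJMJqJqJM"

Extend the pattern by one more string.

JqJqJMMqqJMJqJqJMJqJqJMMq

Apply φ to qJMJqJqJM symbol by symbol: q→JqJ, J→qJM, M→Mq, J→qJM, q→JqJ, J→qJM, q→JqJ, J→qJM, M→Mq; joined: JqJ qJM Mq qJM JqJ qJM JqJ qJM Mq.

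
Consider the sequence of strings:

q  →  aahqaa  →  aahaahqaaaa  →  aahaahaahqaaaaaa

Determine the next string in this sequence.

s(k+1) = aah·s(k)·aa, so each term gains aah as a prefix and aa as a suffix.
Applying this once more to aahaahaahqaaaaaa:

aahaahaahaahqaaaaaaaa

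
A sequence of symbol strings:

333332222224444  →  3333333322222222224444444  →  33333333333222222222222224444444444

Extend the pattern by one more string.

333333333333332222222222222222224444444444444

Each string has the form 3^{3n-1} 2^{4n-2} 4^{3n-2}, where the shown terms are n = 2, 3, 4.
For the next term, n = 5, so the run lengths are 14, 18, 13.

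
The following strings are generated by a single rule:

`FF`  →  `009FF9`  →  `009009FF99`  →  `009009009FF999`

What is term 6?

009009009009009FF99999

Each term wraps the previous one in 009 on the left and 9 on the right.
From 009009009FF999, 2 further steps: 009009009FF999 → 009009009009FF9999 → (answer).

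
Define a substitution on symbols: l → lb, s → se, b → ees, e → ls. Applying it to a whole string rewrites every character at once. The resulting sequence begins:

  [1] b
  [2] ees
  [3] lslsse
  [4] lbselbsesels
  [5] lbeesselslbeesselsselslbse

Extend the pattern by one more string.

Rewriting the 26 symbols of lbeesselslbeesselsselslbse one by one yields lb ees ls ls se se ls lb se lb ees ls ls se se ls lb se se ls lb se lb ees se ls; concatenated:

lbeeslslsseselslbselbeeslslsseselslbseselslbselbeessels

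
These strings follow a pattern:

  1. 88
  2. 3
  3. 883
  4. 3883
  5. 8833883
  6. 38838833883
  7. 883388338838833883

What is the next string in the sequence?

From term 3 onward, concatenate the second-to-last term with the last: 88·3 = 883, 3·883 = 3883, …
Continuing: 38838833883 · 883388338838833883 gives term 8.

38838833883883388338838833883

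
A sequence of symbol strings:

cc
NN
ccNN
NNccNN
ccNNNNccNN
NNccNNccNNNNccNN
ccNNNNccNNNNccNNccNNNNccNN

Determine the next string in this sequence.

NNccNNccNNNNccNNccNNNNccNNNNccNNccNNNNccNN

From term 3 onward, concatenate the second-to-last term with the last: cc·NN = ccNN, NN·ccNN = NNccNN, …
So term 8 is NNccNNccNNNNccNN·ccNNNNccNNNNccNNccNNNNccNN.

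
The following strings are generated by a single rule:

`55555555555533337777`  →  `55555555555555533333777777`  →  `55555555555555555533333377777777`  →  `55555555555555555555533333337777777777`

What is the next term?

The n-th term is 3n+3 5's then n+1 3's then 2n-2 7's, where the shown terms are n = 3, 4, 5, 6.
At n = 7 the blocks have lengths 24, 8, 12.

55555555555555555555555533333333777777777777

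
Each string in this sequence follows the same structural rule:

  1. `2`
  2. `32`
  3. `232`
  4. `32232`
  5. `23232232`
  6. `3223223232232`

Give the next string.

232322323223223232232

Each term (from the third on) is the two preceding terms concatenated in order: term 3 = 2·32 = 232.
The next term joins 23232232 and 3223223232232.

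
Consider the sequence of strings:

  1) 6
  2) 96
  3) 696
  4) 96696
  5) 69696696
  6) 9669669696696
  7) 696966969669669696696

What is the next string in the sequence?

9669669696696696966969669669696696

Each term (from the third on) is the two preceding terms concatenated in order: term 3 = 6·96 = 696.
The next term joins 9669669696696 and 696966969669669696696.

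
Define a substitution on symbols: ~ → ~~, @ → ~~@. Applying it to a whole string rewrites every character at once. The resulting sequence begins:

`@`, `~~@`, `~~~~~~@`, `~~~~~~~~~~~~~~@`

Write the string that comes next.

~~~~~~~~~~~~~~~~~~~~~~~~~~~~~~@

Applying the rule to each of the 15 symbols of ~~~~~~~~~~~~~~@ gives the pieces ~~ ~~ ~~ ~~ ~~ ~~ ~~ ~~ ~~ ~~ ~~ ~~ ~~ ~~ ~~@, which concatenate to the answer.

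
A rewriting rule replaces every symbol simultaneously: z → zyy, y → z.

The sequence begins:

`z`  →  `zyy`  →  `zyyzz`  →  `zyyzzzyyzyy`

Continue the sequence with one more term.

Rewriting each symbol of zyyzzzyyzyy: z→zyy, y→z, y→z, z→zyy, z→zyy, z→zyy, y→z, y→z, z→zyy, y→z, y→z, which concatenates to zyy z z zyy zyy zyy z z zyy z z.

zyyzzzyyzyyzyyzzzyyzz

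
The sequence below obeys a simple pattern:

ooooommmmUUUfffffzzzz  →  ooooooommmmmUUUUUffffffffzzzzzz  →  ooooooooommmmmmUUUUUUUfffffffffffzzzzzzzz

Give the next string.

The n-th term is 2n+3 o's then n+3 m's then 2n+1 U's then 3n+2 f's then 2n+2 z's (n = 1, 2, …).
Setting n = 4 gives 11, 7, 9, 14, 10 characters in each block.

ooooooooooommmmmmmUUUUUUUUUffffffffffffffzzzzzzzzzz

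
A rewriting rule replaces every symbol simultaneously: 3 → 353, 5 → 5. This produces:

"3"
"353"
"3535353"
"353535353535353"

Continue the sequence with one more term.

Rewriting the 15 symbols of 353535353535353 one by one yields 353 5 353 5 353 5 353 5 353 5 353 5 353 5 353; concatenated:

3535353535353535353535353535353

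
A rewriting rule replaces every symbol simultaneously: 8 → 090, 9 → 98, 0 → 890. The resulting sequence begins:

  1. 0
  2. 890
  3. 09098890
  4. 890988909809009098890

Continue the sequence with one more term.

0909889098090090988909809089098890890988909809009098890

Applying the rule to each of the 21 symbols of 890988909809009098890 gives the pieces 090 98 890 98 090 090 98 890 98 090 890 98 890 890 98 890 98 090 090 98 890, which concatenate to the answer.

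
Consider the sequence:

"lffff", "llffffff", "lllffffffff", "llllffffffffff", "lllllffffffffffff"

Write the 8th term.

Reading off run lengths: l runs 1, 2, 3, 4, 5; f runs 4, 6, 8, 10, 12 — each is linear in n (n = 1, 2, …).
For term 8, n = 8, so the run lengths are 8, 18.

llllllllffffffffffffffffff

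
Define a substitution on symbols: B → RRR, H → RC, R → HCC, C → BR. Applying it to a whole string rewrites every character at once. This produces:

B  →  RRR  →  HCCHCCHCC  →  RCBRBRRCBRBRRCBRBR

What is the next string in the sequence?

HCCBRRRRHCCRRRHCCHCCBRRRRHCCRRRHCCHCCBRRRRHCCRRRHCC

Applying the rule to each of the 18 symbols of RCBRBRRCBRBRRCBRBR gives the pieces HCC BR RRR HCC RRR HCC HCC BR RRR HCC RRR HCC HCC BR RRR HCC RRR HCC, which concatenate to the answer.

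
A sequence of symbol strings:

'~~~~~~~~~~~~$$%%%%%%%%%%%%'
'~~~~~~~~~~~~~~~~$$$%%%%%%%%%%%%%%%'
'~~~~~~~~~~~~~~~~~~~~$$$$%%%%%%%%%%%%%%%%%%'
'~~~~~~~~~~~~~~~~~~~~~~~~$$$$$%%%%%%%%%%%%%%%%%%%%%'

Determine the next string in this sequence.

~~~~~~~~~~~~~~~~~~~~~~~~~~~~$$$$$$%%%%%%%%%%%%%%%%%%%%%%%%

Term n consists of 4n ~'s, followed by n-1 $'s, followed by 3n+3 %'s, where the shown terms are n = 3, 4, 5, 6.
At n = 7 the blocks have lengths 28, 6, 24.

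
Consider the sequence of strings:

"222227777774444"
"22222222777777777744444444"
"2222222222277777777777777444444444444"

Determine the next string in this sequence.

The n-th term is 3n+2 2's then 4n+2 7's then 4n 4's (n = 1, 2, …).
Setting n = 4 gives 14, 18, 16 characters in each block.

222222222222227777777777777777774444444444444444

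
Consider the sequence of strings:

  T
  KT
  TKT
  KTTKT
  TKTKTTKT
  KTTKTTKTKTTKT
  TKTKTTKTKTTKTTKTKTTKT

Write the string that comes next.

KTTKTTKTKTTKTTKTKTTKTKTTKTTKTKTTKT

Each term (from the third on) is the two preceding terms concatenated in order: term 3 = T·KT = TKT.
So term 8 is KTTKTTKTKTTKT·TKTKTTKTKTTKTTKTKTTKT.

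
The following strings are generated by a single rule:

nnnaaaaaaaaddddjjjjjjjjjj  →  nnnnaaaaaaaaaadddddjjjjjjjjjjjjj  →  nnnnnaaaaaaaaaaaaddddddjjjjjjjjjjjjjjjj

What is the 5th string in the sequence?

The n-th term is n n's then 2n+2 a's then n+1 d's then 3n+1 j's, where the shown terms are n = 3, 4, 5.
For term 5, n = 7, so the run lengths are 7, 16, 8, 22.

nnnnnnnaaaaaaaaaaaaaaaaddddddddjjjjjjjjjjjjjjjjjjjjjj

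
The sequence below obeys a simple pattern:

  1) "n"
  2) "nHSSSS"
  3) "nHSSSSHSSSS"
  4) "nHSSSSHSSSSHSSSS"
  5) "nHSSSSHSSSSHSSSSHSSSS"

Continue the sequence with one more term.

Each term is the previous one with HSSSS appended.
One more step from nHSSSSHSSSSHSSSSHSSSS gives the answer.

nHSSSSHSSSSHSSSSHSSSSHSSSS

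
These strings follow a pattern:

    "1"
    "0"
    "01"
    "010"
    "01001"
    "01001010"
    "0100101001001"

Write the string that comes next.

This is a Fibonacci-style word recurrence s(k) = s(k−1)·s(k−2): e.g. 0·1 = 01.
Continuing: 0100101001001 · 01001010 gives term 8.

010010100100101001010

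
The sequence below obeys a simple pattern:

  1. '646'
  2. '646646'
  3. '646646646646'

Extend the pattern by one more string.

646646646646646646646646

Every step duplicates the string.
One more doubling of 646646646646 gives the answer.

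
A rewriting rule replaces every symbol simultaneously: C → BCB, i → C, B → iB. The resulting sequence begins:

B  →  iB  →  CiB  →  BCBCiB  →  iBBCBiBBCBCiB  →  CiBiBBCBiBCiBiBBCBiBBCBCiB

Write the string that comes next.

φ(CiBiBBCBiBCiBiBBCBiBBCBCiB) expands symbol-by-symbol to BCB C iB C iB iB BCB iB C iB BCB C iB C iB iB BCB iB C iB iB BCB iB BCB C iB; joining the 26 pieces gives the next term.

BCBCiBCiBiBBCBiBCiBBCBCiBCiBiBBCBiBCiBiBBCBiBBCBCiB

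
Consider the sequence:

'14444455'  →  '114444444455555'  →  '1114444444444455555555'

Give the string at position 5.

The n-th term is n 1's then 3n+2 4's then 3n-1 5's (n = 1, 2, …).
Setting n = 5 gives 5, 17, 14 characters in each block.

111114444444444444444455555555555555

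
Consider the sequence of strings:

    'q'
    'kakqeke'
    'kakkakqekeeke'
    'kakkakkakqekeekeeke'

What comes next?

kakkakkakkakqekeekeekeeke

Each term wraps the previous one in kak on the left and eke on the right.
So the next term is kak·kakkakkakqekeekeeke·eke.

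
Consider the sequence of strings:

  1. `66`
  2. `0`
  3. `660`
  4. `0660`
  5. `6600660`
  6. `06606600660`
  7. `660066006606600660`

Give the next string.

This is a Fibonacci-style word recurrence s(k) = s(k−2)·s(k−1): e.g. 66·0 = 660.
Continuing: 06606600660 · 660066006606600660 gives term 8.

06606600660660066006606600660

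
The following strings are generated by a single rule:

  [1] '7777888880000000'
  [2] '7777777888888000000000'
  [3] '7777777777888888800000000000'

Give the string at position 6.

Term n consists of 3n-2 7's, followed by n+3 8's, followed by 2n+3 0's, where the shown terms are n = 2, 3, 4.
At n = 7 the blocks have lengths 19, 10, 17.

7777777777777777777888888888800000000000000000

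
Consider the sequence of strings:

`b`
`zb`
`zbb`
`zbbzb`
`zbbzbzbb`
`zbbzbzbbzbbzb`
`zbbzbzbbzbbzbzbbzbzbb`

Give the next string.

From term 3 onward, concatenate the last term with the second-to-last: zb·b = zbb, zbb·zb = zbbzb, …
Continuing: zbbzbzbbzbbzbzbbzbzbb · zbbzbzbbzbbzb gives term 8.

zbbzbzbbzbbzbzbbzbzbbzbbzbzbbzbbzb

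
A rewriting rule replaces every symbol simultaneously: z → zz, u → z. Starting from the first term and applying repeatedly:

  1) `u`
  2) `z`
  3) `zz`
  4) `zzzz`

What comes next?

Apply φ to zzzz symbol by symbol: z→zz, z→zz, z→zz, z→zz; joined: zz zz zz zz.

zzzzzzzz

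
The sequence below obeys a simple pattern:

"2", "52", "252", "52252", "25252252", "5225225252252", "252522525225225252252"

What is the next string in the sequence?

5225225252252252522525225225252252

Each term (from the third on) is the two preceding terms concatenated in order: term 3 = 2·52 = 252.
Continuing: 5225225252252 · 252522525225225252252 gives term 8.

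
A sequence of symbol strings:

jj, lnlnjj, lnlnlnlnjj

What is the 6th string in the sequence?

lnlnlnlnlnlnlnlnlnlnjj

The strings grow by a fixed prefix lnln each time.
From lnlnlnlnjj, 3 further steps: lnlnlnlnjj → lnlnlnlnlnlnjj → lnlnlnlnlnlnlnlnjj → (answer).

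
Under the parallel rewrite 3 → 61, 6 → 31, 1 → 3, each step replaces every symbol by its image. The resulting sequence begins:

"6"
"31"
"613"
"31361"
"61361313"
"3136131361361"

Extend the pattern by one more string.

Replace each of the 13 characters of 3136131361361 in place — 61 3 61 31 3 61 3 61 31 3 61 31 3 — and concatenate.

613613136136131361313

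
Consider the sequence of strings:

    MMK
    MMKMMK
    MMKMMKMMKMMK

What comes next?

Every step duplicates the string.
One more doubling of MMKMMKMMKMMK gives the answer.

MMKMMKMMKMMKMMKMMKMMKMMK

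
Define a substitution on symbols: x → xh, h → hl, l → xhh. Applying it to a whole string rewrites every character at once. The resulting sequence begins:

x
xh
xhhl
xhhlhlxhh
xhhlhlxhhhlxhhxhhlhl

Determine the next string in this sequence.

xhhlhlxhhhlxhhxhhlhlhlxhhxhhlhlxhhlhlxhhhlxhh

Applying the rule to each of the 20 symbols of xhhlhlxhhhlxhhxhhlhl gives the pieces xh hl hl xhh hl xhh xh hl hl hl xhh xh hl hl xh hl hl xhh hl xhh, which concatenate to the answer.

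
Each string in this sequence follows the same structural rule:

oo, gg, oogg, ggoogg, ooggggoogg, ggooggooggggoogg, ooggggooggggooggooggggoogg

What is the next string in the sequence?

ggooggooggggooggooggggooggggooggooggggoogg

From term 3 onward, concatenate the second-to-last term with the last: oo·gg = oogg, gg·oogg = ggoogg, …
The next term joins ggooggooggggoogg and ooggggooggggooggooggggoogg.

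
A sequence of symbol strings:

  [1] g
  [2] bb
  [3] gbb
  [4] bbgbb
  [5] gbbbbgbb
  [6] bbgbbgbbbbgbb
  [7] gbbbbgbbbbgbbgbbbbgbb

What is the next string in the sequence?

Each term (from the third on) is the two preceding terms concatenated in order: term 3 = g·bb = gbb.
The next term joins bbgbbgbbbbgbb and gbbbbgbbbbgbbgbbbbgbb.

bbgbbgbbbbgbbgbbbbgbbbbgbbgbbbbgbb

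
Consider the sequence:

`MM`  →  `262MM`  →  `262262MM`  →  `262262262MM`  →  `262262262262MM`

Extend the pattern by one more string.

The strings grow by a fixed prefix 262 each time.
Applying this once more to 262262262262MM:

262262262262262MM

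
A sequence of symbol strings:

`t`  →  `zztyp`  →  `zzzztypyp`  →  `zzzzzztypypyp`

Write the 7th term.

zzzzzzzzzzzztypypypypypyp

Each term wraps the previous one in zz on the left and yp on the right.
From zzzzzztypypyp, 3 further steps: zzzzzztypypyp → zzzzzzzztypypypyp → zzzzzzzzzztypypypypyp → (answer).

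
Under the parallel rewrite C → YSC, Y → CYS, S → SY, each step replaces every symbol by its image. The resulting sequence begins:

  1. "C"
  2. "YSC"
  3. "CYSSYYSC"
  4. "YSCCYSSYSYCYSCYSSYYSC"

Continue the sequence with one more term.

Rewriting the 21 symbols of YSCCYSSYSYCYSCYSSYYSC one by one yields CYS SY YSC YSC CYS SY SY CYS SY CYS YSC CYS SY YSC CYS SY SY CYS CYS SY YSC; concatenated:

CYSSYYSCYSCCYSSYSYCYSSYCYSYSCCYSSYYSCCYSSYSYCYSCYSSYYSC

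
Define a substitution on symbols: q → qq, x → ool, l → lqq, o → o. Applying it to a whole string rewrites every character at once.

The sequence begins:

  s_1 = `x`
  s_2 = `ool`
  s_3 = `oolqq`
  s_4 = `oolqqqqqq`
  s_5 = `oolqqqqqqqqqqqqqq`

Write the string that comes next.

oolqqqqqqqqqqqqqqqqqqqqqqqqqqqqqq

Replace each of the 17 characters of oolqqqqqqqqqqqqqq in place — o o lqq qq qq qq qq qq qq qq qq qq qq qq qq qq qq — and concatenate.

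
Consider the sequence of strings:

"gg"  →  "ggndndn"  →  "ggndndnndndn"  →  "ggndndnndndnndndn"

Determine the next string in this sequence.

ggndndnndndnndndnndndn

The strings grow by a fixed suffix ndndn each time.
One more step from ggndndnndndnndndn gives the answer.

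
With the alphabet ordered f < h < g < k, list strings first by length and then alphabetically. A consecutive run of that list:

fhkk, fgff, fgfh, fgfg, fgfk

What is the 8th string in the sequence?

Stepping forward 3 times from fgfk: fgfk → fghf → fghh, then the target.

fghg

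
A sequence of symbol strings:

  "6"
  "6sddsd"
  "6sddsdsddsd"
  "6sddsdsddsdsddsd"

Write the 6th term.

6sddsdsddsdsddsdsddsdsddsd

The strings grow by a fixed suffix sddsd each time.
From 6sddsdsddsdsddsd, 2 further steps: 6sddsdsddsdsddsd → 6sddsdsddsdsddsdsddsd → (answer).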